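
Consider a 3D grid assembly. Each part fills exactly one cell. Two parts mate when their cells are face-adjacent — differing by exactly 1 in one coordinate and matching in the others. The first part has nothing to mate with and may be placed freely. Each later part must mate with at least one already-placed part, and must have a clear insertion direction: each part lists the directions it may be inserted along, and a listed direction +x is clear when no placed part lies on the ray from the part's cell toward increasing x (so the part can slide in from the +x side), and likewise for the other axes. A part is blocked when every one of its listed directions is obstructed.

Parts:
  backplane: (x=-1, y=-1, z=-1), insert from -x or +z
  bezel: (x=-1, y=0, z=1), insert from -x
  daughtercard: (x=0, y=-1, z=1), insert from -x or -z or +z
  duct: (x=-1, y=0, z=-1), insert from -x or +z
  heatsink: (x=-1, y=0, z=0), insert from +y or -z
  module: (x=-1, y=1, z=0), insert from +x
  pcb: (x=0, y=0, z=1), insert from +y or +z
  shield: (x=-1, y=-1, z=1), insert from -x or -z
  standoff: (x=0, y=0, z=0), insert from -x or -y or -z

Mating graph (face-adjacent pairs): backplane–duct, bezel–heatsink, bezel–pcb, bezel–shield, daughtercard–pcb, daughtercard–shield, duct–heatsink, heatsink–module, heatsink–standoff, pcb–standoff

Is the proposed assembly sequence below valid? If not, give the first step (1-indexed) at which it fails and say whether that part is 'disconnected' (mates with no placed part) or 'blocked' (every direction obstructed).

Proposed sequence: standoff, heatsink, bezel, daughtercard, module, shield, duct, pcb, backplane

Invalid at step 4 (disconnected)

1. standoff@(0, 0, 0) [-x clear] — {standoff}
2. heatsink@(-1, 0, 0) [+y clear] — {heatsink, standoff}
3. bezel@(-1, 0, 1) [-x clear] — {bezel, heatsink, standoff}
4. daughtercard@(0, -1, 1) — no placed neighbour ⇒ disconnected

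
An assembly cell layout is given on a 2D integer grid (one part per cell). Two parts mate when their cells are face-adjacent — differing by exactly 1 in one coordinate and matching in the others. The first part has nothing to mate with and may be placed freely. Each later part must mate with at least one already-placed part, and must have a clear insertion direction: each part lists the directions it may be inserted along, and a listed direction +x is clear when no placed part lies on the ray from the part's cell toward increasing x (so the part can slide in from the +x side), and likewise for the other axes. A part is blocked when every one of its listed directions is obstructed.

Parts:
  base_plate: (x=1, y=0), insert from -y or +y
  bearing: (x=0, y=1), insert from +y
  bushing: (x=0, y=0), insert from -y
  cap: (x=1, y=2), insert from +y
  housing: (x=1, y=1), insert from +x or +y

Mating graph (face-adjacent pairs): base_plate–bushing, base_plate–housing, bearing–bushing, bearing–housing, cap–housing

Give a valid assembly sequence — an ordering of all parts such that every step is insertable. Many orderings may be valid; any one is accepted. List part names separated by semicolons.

1. bearing@(0, 1) [+y clear] — {bearing}
2. housing@(1, 1) [+x clear] — {bearing, housing}
3. cap@(1, 2) [+y clear] — {bearing, cap, housing}
4. base_plate@(1, 0) [-y clear] — {base_plate, bearing, cap, housing}
5. bushing@(0, 0) [-y clear] — {base_plate, bearing, bushing, cap, housing}

bearing; housing; cap; base_plate; bushing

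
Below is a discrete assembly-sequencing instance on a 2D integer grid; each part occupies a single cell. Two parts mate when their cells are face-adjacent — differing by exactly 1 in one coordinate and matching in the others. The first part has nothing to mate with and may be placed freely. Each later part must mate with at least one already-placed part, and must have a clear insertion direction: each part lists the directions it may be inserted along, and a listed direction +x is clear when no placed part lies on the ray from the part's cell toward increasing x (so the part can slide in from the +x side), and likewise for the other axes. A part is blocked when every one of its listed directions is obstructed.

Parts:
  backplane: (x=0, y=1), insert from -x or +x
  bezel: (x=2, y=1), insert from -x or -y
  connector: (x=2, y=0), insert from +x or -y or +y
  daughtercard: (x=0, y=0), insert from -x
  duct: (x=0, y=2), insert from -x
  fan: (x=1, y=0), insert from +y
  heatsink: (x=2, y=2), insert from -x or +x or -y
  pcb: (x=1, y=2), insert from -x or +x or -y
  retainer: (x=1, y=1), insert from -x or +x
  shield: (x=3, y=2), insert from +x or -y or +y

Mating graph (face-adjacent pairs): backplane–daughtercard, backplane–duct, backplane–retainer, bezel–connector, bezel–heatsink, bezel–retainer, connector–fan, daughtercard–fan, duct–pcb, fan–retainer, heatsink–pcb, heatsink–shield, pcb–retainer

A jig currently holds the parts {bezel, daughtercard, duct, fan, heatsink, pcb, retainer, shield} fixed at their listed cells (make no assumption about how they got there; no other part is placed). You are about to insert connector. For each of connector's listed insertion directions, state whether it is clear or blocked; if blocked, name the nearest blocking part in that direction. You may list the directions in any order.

+x: ray from connector(2, 0) has no placed part ⇒ clear
-y: ray from connector(2, 0) has no placed part ⇒ clear
+y: nearest on ray is bezel@(2, 1) ⇒ blocked

+x: clear; +y: blocked by bezel; -y: clear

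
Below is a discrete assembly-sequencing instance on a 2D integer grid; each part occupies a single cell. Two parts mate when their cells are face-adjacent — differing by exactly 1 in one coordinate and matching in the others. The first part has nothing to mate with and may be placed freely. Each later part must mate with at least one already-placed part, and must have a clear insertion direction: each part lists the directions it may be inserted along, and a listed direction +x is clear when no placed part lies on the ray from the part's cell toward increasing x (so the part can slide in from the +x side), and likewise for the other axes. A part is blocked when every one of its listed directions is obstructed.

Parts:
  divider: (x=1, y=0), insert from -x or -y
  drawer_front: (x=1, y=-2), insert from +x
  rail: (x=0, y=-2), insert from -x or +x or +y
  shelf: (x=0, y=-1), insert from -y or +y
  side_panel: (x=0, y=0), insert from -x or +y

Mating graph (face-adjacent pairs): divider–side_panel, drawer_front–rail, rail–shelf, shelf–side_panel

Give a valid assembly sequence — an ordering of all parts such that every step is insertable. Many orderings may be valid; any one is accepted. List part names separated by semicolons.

shelf; side_panel; divider; rail; drawer_front

1. shelf@(0, -1) [-y clear] — {shelf}
2. side_panel@(0, 0) [-x clear] — {shelf, side_panel}
3. divider@(1, 0) [-y clear] — {divider, shelf, side_panel}
4. rail@(0, -2) [-x clear] — {divider, rail, shelf, side_panel}
5. drawer_front@(1, -2) [+x clear] — {divider, drawer_front, rail, shelf, side_panel}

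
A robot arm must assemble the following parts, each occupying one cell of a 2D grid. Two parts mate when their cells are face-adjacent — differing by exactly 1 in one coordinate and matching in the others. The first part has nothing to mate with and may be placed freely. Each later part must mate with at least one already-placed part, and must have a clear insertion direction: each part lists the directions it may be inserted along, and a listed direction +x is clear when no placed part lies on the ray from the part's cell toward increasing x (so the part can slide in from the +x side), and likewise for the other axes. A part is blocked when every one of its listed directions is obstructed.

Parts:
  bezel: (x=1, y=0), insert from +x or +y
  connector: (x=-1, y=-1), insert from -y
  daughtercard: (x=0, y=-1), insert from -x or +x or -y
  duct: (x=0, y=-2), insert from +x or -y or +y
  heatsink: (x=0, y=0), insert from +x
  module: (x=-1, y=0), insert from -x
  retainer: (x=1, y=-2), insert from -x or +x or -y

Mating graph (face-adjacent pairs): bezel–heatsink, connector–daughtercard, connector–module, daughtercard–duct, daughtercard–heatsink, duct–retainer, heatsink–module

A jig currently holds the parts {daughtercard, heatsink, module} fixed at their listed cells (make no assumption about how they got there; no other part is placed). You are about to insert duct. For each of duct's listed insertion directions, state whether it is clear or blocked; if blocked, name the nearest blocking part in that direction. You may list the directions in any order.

+x: clear; +y: blocked by daughtercard; -y: clear

+x: ray from duct(0, -2) has no placed part ⇒ clear
-y: ray from duct(0, -2) has no placed part ⇒ clear
+y: nearest on ray is daughtercard@(0, -1) ⇒ blocked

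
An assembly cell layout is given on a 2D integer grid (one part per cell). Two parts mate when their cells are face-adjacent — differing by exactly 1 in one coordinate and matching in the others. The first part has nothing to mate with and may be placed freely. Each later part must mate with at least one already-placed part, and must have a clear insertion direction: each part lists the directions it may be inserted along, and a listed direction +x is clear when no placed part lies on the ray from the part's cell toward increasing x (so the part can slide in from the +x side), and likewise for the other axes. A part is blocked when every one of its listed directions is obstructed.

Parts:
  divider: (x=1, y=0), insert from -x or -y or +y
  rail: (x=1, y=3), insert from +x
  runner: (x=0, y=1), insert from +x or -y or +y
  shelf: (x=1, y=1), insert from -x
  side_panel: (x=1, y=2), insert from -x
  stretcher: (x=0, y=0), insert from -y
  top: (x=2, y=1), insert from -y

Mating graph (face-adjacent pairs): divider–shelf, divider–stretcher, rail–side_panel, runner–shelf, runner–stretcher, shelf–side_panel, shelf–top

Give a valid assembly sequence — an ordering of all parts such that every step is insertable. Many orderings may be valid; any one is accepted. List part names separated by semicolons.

rail; side_panel; shelf; top; divider; stretcher; runner

1. rail@(1, 3) [+x clear] — {rail}
2. side_panel@(1, 2) [-x clear] — {rail, side_panel}
3. shelf@(1, 1) [-x clear] — {rail, shelf, side_panel}
4. top@(2, 1) [-y clear] — {rail, shelf, side_panel, top}
5. divider@(1, 0) [-x clear] — {divider, rail, shelf, side_panel, top}
6. stretcher@(0, 0) [-y clear] — {divider, rail, shelf, side_panel, stretcher, top}
7. runner@(0, 1) [+y clear] — {divider, rail, runner, shelf, side_panel, stretcher, top}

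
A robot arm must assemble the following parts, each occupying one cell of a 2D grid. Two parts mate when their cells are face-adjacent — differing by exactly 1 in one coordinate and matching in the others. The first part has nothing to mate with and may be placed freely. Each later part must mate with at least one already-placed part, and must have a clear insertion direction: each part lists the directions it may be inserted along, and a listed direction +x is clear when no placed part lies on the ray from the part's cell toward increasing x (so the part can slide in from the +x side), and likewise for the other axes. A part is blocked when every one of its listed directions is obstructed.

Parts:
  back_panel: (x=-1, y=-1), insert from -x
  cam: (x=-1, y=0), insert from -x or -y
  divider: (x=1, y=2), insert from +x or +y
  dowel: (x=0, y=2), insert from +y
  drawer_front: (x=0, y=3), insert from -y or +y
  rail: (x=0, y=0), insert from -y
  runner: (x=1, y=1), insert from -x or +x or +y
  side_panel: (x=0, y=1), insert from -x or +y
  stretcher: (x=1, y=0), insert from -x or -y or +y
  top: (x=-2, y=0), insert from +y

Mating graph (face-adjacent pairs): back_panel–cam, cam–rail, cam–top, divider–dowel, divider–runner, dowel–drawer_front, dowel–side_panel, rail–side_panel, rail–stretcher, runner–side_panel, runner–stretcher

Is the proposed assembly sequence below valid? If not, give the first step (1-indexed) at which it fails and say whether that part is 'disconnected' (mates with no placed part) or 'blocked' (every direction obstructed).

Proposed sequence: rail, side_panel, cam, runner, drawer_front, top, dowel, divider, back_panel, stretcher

1. rail@(0, 0) [-y clear] — {rail}
2. side_panel@(0, 1) [-x clear] — {rail, side_panel}
3. cam@(-1, 0) [-x clear] — {cam, rail, side_panel}
4. runner@(1, 1) [+x clear] — {cam, rail, runner, side_panel}
5. drawer_front@(0, 3) — no placed neighbour ⇒ disconnected

Invalid at step 5 (disconnected)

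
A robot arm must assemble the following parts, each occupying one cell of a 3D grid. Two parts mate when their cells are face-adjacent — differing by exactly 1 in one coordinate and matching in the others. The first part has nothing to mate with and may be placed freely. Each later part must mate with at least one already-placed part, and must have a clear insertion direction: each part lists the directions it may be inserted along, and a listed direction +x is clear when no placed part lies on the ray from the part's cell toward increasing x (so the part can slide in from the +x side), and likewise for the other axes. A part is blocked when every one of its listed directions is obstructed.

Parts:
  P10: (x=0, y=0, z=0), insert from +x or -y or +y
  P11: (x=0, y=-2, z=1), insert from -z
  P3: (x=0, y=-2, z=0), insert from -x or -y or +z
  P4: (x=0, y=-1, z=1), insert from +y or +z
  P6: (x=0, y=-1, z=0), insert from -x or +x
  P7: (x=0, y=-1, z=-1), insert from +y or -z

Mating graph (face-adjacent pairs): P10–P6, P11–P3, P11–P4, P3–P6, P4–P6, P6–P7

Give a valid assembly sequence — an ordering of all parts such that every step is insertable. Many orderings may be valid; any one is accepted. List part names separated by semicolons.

P7; P6; P4; P11; P3; P10

1. P7@(0, -1, -1) [+y clear] — {P7}
2. P6@(0, -1, 0) [-x clear] — {P6, P7}
3. P4@(0, -1, 1) [+y clear] — {P4, P6, P7}
4. P11@(0, -2, 1) [-z clear] — {P11, P4, P6, P7}
5. P3@(0, -2, 0) [-x clear] — {P11, P3, P4, P6, P7}
6. P10@(0, 0, 0) [+x clear] — {P10, P11, P3, P4, P6, P7}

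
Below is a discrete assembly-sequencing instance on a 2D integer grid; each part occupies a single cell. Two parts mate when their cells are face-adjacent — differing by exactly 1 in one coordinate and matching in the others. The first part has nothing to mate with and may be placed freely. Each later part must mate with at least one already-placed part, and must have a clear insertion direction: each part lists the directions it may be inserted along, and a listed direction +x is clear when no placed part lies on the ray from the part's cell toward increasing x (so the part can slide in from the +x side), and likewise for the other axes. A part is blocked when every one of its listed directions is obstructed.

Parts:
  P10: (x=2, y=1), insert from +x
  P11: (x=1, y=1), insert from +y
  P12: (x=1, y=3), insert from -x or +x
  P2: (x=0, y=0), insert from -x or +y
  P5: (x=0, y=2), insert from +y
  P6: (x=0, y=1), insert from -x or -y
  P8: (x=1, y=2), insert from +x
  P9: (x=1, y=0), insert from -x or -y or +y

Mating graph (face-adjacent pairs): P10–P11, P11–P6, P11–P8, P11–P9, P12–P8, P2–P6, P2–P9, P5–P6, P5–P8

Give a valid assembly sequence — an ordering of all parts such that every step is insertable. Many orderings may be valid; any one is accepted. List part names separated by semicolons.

P11; P8; P6; P2; P9; P10; P12; P5

1. P11@(1, 1) [+y clear] — {P11}
2. P8@(1, 2) [+x clear] — {P11, P8}
3. P6@(0, 1) [-x clear] — {P11, P6, P8}
4. P2@(0, 0) [-x clear] — {P11, P2, P6, P8}
5. P9@(1, 0) [-y clear] — {P11, P2, P6, P8, P9}
6. P10@(2, 1) [+x clear] — {P10, P11, P2, P6, P8, P9}
7. P12@(1, 3) [-x clear] — {P10, P11, P12, P2, P6, P8, P9}
8. P5@(0, 2) [+y clear] — {P10, P11, P12, P2, P5, P6, P8, P9}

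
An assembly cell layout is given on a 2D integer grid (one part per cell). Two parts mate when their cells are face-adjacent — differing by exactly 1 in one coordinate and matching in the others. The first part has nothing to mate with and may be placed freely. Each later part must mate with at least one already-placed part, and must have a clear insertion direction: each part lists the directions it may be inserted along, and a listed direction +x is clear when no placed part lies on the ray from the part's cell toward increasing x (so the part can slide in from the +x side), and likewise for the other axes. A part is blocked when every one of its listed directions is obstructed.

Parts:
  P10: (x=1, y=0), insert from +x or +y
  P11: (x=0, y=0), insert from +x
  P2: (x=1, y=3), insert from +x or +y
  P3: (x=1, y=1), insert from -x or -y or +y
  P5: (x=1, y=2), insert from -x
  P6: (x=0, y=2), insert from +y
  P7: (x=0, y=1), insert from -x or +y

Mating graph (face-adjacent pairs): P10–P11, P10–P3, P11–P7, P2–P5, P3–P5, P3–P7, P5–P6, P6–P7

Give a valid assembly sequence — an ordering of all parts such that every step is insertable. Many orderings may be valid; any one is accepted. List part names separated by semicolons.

P2; P5; P3; P6; P7; P11; P10

1. P2@(1, 3) [+x clear] — {P2}
2. P5@(1, 2) [-x clear] — {P2, P5}
3. P3@(1, 1) [-x clear] — {P2, P3, P5}
4. P6@(0, 2) [+y clear] — {P2, P3, P5, P6}
5. P7@(0, 1) [-x clear] — {P2, P3, P5, P6, P7}
6. P11@(0, 0) [+x clear] — {P11, P2, P3, P5, P6, P7}
7. P10@(1, 0) [+x clear] — {P10, P11, P2, P3, P5, P6, P7}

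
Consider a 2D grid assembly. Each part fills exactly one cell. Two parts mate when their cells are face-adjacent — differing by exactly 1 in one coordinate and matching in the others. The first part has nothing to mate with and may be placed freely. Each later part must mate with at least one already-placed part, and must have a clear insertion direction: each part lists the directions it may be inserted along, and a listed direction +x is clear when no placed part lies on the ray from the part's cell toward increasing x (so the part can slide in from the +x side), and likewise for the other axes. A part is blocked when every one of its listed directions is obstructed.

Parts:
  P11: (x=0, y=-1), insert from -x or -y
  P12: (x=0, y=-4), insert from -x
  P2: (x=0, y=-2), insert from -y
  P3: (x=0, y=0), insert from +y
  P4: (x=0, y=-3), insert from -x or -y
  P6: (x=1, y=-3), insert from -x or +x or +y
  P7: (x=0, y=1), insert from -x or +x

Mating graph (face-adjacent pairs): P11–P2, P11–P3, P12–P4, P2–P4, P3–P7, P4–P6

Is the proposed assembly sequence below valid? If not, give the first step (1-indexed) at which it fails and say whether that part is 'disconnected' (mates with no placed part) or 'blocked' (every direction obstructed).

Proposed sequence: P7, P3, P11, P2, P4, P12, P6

Invalid at step 2 (blocked)

1. P7@(0, 1) [-x clear] — {P7}
2. P3@(0, 0) — +y all obstructed ⇒ blocked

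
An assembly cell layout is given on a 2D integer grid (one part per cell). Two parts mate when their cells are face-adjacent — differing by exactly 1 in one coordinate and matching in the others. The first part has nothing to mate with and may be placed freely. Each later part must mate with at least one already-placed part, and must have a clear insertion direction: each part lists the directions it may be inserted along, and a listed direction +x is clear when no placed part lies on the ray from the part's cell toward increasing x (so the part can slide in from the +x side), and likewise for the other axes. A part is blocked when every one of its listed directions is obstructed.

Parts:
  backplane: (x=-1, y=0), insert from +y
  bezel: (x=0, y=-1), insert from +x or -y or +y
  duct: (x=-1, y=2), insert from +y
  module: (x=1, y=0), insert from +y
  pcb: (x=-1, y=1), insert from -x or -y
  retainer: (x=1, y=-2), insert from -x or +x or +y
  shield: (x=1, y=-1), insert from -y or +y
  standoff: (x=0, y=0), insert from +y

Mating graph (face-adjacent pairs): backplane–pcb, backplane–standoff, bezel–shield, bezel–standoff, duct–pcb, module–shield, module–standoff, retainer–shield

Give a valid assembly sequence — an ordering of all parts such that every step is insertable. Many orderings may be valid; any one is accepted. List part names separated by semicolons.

1. standoff@(0, 0) [+y clear] — {standoff}
2. backplane@(-1, 0) [+y clear] — {backplane, standoff}
3. pcb@(-1, 1) [-x clear] — {backplane, pcb, standoff}
4. bezel@(0, -1) [+x clear] — {backplane, bezel, pcb, standoff}
5. shield@(1, -1) [-y clear] — {backplane, bezel, pcb, shield, standoff}
6. retainer@(1, -2) [-x clear] — {backplane, bezel, pcb, retainer, shield, standoff}
7. module@(1, 0) [+y clear] — {backplane, bezel, module, pcb, retainer, shield, standoff}
8. duct@(-1, 2) [+y clear] — {backplane, bezel, duct, module, pcb, retainer, shield, standoff}

standoff; backplane; pcb; bezel; shield; retainer; module; duct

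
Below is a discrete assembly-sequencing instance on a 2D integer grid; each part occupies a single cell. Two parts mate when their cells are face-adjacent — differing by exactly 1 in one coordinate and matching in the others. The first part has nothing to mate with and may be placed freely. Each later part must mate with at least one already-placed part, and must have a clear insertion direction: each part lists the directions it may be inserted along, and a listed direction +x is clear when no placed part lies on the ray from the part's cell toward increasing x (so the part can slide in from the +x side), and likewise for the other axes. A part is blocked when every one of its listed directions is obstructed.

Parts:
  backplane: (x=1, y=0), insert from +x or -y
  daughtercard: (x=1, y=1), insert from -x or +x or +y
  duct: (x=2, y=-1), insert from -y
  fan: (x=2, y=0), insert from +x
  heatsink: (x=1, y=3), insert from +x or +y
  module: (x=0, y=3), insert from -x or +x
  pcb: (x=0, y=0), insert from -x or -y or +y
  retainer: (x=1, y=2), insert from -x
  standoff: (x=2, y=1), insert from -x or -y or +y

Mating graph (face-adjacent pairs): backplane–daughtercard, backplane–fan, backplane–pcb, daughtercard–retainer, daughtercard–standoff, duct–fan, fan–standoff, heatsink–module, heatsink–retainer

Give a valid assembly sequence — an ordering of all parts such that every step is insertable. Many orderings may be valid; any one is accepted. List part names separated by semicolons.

1. fan@(2, 0) [+x clear] — {fan}
2. backplane@(1, 0) [-y clear] — {backplane, fan}
3. pcb@(0, 0) [-x clear] — {backplane, fan, pcb}
4. daughtercard@(1, 1) [-x clear] — {backplane, daughtercard, fan, pcb}
5. retainer@(1, 2) [-x clear] — {backplane, daughtercard, fan, pcb, retainer}
6. heatsink@(1, 3) [+x clear] — {backplane, daughtercard, fan, heatsink, pcb, retainer}
7. duct@(2, -1) [-y clear] — {backplane, daughtercard, duct, fan, heatsink, pcb, retainer}
8. module@(0, 3) [-x clear] — {backplane, daughtercard, duct, fan, heatsink, module, pcb, retainer}
9. standoff@(2, 1) [+y clear] — {backplane, daughtercard, duct, fan, heatsink, module, pcb, retainer, standoff}

fan; backplane; pcb; daughtercard; retainer; heatsink; duct; module; standoff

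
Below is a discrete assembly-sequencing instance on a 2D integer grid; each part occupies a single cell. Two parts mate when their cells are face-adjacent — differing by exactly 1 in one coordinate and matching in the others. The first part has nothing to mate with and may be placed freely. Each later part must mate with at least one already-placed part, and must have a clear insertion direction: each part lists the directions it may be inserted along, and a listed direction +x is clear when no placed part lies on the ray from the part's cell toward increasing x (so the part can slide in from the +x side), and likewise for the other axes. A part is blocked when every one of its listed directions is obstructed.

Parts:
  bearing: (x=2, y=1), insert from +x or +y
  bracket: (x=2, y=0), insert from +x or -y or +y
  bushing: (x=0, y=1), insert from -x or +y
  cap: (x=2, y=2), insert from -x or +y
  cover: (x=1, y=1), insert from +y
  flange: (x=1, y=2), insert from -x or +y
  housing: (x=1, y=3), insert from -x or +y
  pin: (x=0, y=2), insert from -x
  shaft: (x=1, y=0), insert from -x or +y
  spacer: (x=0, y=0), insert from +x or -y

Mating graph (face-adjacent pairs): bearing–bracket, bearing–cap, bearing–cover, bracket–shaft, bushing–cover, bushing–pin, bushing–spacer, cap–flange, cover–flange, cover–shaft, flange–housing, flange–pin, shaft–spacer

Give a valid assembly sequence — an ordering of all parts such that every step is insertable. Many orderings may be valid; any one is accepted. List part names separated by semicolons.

cover; shaft; spacer; bushing; pin; bracket; flange; cap; housing; bearing

1. cover@(1, 1) [+y clear] — {cover}
2. shaft@(1, 0) [-x clear] — {cover, shaft}
3. spacer@(0, 0) [-y clear] — {cover, shaft, spacer}
4. bushing@(0, 1) [-x clear] — {bushing, cover, shaft, spacer}
5. pin@(0, 2) [-x clear] — {bushing, cover, pin, shaft, spacer}
6. bracket@(2, 0) [+x clear] — {bracket, bushing, cover, pin, shaft, spacer}
7. flange@(1, 2) [+y clear] — {bracket, bushing, cover, flange, pin, shaft, spacer}
8. cap@(2, 2) [+y clear] — {bracket, bushing, cap, cover, flange, pin, shaft, spacer}
9. housing@(1, 3) [-x clear] — {bracket, bushing, cap, cover, flange, housing, pin, shaft, spacer}
10. bearing@(2, 1) [+x clear] — {bearing, bracket, bushing, cap, cover, flange, housing, pin, shaft, spacer}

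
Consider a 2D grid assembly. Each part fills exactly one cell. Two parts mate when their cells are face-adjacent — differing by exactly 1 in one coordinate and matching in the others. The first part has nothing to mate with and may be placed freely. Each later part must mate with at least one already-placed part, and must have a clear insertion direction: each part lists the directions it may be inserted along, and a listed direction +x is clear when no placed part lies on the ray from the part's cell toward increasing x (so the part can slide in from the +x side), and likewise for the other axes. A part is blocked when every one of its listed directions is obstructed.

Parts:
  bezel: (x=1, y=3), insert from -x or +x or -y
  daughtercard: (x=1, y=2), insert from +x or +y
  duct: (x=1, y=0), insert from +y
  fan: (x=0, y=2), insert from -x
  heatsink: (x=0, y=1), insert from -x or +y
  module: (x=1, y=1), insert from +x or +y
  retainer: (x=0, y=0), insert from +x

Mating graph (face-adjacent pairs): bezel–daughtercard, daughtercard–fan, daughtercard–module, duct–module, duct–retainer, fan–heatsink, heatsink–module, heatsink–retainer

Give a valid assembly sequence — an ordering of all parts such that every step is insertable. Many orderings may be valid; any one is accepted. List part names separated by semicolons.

1. fan@(0, 2) [-x clear] — {fan}
2. heatsink@(0, 1) [-x clear] — {fan, heatsink}
3. retainer@(0, 0) [+x clear] — {fan, heatsink, retainer}
4. duct@(1, 0) [+y clear] — {duct, fan, heatsink, retainer}
5. module@(1, 1) [+x clear] — {duct, fan, heatsink, module, retainer}
6. daughtercard@(1, 2) [+x clear] — {daughtercard, duct, fan, heatsink, module, retainer}
7. bezel@(1, 3) [-x clear] — {bezel, daughtercard, duct, fan, heatsink, module, retainer}

fan; heatsink; retainer; duct; module; daughtercard; bezel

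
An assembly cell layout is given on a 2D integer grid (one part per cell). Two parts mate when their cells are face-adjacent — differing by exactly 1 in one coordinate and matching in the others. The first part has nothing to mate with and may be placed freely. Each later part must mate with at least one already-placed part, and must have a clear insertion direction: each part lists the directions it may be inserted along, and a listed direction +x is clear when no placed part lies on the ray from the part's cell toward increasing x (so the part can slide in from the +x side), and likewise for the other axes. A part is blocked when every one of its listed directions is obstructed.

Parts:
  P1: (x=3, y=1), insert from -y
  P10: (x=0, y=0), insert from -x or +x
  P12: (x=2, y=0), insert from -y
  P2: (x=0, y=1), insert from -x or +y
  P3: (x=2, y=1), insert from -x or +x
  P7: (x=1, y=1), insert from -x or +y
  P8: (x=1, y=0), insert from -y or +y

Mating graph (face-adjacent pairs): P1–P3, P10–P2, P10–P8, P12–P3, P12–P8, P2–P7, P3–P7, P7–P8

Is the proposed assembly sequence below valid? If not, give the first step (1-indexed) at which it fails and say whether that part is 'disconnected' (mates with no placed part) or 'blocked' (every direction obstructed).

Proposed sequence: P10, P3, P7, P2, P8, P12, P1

1. P10@(0, 0) [-x clear] — {P10}
2. P3@(2, 1) — no placed neighbour ⇒ disconnected

Invalid at step 2 (disconnected)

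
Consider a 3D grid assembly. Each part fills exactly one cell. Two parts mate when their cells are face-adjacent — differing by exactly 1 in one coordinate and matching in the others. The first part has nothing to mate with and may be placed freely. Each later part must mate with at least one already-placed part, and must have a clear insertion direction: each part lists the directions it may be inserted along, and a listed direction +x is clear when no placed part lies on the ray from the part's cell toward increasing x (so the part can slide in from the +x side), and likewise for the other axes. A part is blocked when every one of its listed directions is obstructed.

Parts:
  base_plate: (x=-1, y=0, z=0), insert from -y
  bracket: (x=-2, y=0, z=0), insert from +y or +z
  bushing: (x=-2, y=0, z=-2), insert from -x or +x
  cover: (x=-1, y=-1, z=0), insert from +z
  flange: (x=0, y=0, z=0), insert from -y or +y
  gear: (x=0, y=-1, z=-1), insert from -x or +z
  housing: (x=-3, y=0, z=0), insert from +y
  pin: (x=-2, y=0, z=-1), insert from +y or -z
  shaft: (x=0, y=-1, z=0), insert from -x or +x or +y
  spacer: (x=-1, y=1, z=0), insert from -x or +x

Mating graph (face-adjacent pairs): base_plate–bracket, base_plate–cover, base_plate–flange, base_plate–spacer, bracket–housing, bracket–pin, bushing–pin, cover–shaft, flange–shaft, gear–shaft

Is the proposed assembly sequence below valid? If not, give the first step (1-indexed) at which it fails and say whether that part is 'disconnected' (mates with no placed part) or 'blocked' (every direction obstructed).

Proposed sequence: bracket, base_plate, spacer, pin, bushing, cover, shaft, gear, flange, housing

Valid

1. bracket@(-2, 0, 0) [+y clear] — {bracket}
2. base_plate@(-1, 0, 0) [-y clear] — {base_plate, bracket}
3. spacer@(-1, 1, 0) [-x clear] — {base_plate, bracket, spacer}
4. pin@(-2, 0, -1) [+y clear] — {base_plate, bracket, pin, spacer}
5. bushing@(-2, 0, -2) [-x clear] — {base_plate, bracket, bushing, pin, spacer}
6. cover@(-1, -1, 0) [+z clear] — {base_plate, bracket, bushing, cover, pin, spacer}
7. shaft@(0, -1, 0) [+x clear] — {base_plate, bracket, bushing, cover, pin, shaft, spacer}
8. gear@(0, -1, -1) [-x clear] — {base_plate, bracket, bushing, cover, gear, pin, shaft, spacer}
9. flange@(0, 0, 0) [+y clear] — {base_plate, bracket, bushing, cover, flange, gear, pin, shaft, spacer}
10. housing@(-3, 0, 0) [+y clear] — {base_plate, bracket, bushing, cover, flange, gear, housing, pin, shaft, spacer}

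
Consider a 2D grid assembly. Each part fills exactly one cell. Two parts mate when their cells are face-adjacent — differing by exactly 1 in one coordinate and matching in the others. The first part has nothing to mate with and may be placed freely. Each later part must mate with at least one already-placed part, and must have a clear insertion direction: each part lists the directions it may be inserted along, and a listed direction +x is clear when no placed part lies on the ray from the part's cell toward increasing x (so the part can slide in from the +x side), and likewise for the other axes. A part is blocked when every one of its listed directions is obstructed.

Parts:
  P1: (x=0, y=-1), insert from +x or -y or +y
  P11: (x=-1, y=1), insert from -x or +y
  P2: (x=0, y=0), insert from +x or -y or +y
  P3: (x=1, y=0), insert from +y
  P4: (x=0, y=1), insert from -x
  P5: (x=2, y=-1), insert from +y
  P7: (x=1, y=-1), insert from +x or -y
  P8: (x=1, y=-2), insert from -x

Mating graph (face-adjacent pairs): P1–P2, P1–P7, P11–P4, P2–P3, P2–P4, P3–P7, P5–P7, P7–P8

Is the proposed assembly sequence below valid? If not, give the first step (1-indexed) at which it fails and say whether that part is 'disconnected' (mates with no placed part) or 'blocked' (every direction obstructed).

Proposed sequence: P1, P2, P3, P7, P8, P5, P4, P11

1. P1@(0, -1) [+x clear] — {P1}
2. P2@(0, 0) [+x clear] — {P1, P2}
3. P3@(1, 0) [+y clear] — {P1, P2, P3}
4. P7@(1, -1) [+x clear] — {P1, P2, P3, P7}
5. P8@(1, -2) [-x clear] — {P1, P2, P3, P7, P8}
6. P5@(2, -1) [+y clear] — {P1, P2, P3, P5, P7, P8}
7. P4@(0, 1) [-x clear] — {P1, P2, P3, P4, P5, P7, P8}
8. P11@(-1, 1) [-x clear] — {P1, P11, P2, P3, P4, P5, P7, P8}

Valid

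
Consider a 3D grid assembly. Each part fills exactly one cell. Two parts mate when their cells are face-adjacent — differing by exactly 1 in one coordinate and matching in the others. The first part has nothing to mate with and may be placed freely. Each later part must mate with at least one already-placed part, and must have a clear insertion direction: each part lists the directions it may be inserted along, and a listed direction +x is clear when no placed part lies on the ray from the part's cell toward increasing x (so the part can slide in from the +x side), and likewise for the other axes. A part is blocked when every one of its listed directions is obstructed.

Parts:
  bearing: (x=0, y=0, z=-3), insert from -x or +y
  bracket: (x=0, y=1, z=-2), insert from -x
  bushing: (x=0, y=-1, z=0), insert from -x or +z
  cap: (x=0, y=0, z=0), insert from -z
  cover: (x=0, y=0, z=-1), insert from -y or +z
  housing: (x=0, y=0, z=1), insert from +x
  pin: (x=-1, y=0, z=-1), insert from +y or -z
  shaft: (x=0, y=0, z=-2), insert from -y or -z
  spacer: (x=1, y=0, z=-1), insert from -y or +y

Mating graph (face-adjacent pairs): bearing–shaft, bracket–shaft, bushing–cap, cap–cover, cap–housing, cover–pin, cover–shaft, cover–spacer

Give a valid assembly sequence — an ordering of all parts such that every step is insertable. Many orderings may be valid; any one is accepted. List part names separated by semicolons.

1. cap@(0, 0, 0) [-z clear] — {cap}
2. housing@(0, 0, 1) [+x clear] — {cap, housing}
3. cover@(0, 0, -1) [-y clear] — {cap, cover, housing}
4. spacer@(1, 0, -1) [-y clear] — {cap, cover, housing, spacer}
5. shaft@(0, 0, -2) [-y clear] — {cap, cover, housing, shaft, spacer}
6. bracket@(0, 1, -2) [-x clear] — {bracket, cap, cover, housing, shaft, spacer}
7. bearing@(0, 0, -3) [-x clear] — {bearing, bracket, cap, cover, housing, shaft, spacer}
8. pin@(-1, 0, -1) [+y clear] — {bearing, bracket, cap, cover, housing, pin, shaft, spacer}
9. bushing@(0, -1, 0) [-x clear] — {bearing, bracket, bushing, cap, cover, housing, pin, shaft, spacer}

cap; housing; cover; spacer; shaft; bracket; bearing; pin; bushing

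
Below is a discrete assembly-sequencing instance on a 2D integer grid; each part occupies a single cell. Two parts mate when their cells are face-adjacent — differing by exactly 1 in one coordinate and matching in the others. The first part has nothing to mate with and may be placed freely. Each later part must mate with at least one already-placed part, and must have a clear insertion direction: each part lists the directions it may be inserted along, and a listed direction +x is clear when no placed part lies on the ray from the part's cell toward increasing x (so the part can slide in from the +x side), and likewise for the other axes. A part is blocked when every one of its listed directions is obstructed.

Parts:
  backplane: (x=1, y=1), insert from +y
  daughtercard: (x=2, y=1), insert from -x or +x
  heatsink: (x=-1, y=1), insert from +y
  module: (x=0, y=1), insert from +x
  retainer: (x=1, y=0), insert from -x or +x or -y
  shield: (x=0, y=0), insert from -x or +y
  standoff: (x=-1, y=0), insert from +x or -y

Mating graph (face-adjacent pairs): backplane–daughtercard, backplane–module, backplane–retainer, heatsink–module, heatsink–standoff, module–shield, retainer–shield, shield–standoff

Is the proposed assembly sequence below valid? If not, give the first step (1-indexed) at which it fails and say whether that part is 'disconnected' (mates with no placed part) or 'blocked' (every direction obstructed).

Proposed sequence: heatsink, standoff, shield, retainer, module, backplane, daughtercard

Valid

1. heatsink@(-1, 1) [+y clear] — {heatsink}
2. standoff@(-1, 0) [+x clear] — {heatsink, standoff}
3. shield@(0, 0) [+y clear] — {heatsink, shield, standoff}
4. retainer@(1, 0) [+x clear] — {heatsink, retainer, shield, standoff}
5. module@(0, 1) [+x clear] — {heatsink, module, retainer, shield, standoff}
6. backplane@(1, 1) [+y clear] — {backplane, heatsink, module, retainer, shield, standoff}
7. daughtercard@(2, 1) [+x clear] — {backplane, daughtercard, heatsink, module, retainer, shield, standoff}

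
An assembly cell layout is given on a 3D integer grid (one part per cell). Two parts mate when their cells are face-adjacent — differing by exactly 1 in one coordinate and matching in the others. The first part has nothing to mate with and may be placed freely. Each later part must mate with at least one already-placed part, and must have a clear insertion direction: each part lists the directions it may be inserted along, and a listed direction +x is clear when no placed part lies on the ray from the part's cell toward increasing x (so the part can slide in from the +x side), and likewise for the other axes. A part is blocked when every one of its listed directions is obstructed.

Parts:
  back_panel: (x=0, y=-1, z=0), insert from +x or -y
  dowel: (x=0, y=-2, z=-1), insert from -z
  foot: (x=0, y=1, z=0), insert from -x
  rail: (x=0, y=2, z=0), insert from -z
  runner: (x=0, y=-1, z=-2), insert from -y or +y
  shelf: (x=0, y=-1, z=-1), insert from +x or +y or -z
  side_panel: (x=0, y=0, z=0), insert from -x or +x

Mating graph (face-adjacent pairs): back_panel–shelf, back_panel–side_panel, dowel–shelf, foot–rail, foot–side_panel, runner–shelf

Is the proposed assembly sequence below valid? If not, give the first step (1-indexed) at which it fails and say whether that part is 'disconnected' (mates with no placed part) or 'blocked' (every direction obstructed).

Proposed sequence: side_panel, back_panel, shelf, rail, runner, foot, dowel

1. side_panel@(0, 0, 0) [-x clear] — {side_panel}
2. back_panel@(0, -1, 0) [+x clear] — {back_panel, side_panel}
3. shelf@(0, -1, -1) [+x clear] — {back_panel, shelf, side_panel}
4. rail@(0, 2, 0) — no placed neighbour ⇒ disconnected

Invalid at step 4 (disconnected)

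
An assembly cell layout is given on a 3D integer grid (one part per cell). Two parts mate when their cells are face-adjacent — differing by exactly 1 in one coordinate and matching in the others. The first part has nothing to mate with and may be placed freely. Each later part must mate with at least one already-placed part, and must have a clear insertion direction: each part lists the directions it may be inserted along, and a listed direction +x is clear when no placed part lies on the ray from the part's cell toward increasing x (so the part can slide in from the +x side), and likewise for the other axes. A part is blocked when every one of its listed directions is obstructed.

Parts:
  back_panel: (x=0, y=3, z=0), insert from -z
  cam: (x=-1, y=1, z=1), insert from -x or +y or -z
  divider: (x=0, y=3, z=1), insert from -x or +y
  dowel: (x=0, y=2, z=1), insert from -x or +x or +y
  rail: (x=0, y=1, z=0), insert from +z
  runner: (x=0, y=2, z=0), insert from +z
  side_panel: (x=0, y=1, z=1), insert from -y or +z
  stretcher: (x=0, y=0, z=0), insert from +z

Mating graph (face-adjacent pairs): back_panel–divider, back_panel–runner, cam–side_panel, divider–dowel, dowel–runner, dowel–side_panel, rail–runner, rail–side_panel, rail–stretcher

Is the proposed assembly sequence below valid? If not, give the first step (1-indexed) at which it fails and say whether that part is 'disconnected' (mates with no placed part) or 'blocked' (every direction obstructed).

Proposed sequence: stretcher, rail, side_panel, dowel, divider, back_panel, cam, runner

Invalid at step 8 (blocked)

1. stretcher@(0, 0, 0) [+z clear] — {stretcher}
2. rail@(0, 1, 0) [+z clear] — {rail, stretcher}
3. side_panel@(0, 1, 1) [-y clear] — {rail, side_panel, stretcher}
4. dowel@(0, 2, 1) [-x clear] — {dowel, rail, side_panel, stretcher}
5. divider@(0, 3, 1) [-x clear] — {divider, dowel, rail, side_panel, stretcher}
6. back_panel@(0, 3, 0) [-z clear] — {back_panel, divider, dowel, rail, side_panel, stretcher}
7. cam@(-1, 1, 1) [-x clear] — {back_panel, cam, divider, dowel, rail, side_panel, stretcher}
8. runner@(0, 2, 0) — +z all obstructed ⇒ blocked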